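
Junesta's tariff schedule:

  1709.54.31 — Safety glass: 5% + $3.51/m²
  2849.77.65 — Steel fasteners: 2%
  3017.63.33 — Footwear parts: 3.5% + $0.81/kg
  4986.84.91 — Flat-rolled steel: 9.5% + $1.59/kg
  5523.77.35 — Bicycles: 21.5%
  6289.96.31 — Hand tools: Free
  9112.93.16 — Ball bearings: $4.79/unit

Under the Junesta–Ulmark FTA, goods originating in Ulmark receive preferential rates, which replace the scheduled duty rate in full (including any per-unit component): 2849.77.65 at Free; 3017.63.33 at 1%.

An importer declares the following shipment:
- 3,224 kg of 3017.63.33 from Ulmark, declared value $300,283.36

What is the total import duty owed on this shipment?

Line 1 (3017.63.33, Ulmark, 3,224 kg, $300,283.36):
Base rate for 3017.63.33 is 3.5% + $0.81/kg.
Origin Ulmark qualifies under the Junesta–Ulmark agreement and 3017.63.33 is covered: preferential rate 1% applies instead.
Duty = $300,283.36 × 1% = $3,002.83.

$3,002.83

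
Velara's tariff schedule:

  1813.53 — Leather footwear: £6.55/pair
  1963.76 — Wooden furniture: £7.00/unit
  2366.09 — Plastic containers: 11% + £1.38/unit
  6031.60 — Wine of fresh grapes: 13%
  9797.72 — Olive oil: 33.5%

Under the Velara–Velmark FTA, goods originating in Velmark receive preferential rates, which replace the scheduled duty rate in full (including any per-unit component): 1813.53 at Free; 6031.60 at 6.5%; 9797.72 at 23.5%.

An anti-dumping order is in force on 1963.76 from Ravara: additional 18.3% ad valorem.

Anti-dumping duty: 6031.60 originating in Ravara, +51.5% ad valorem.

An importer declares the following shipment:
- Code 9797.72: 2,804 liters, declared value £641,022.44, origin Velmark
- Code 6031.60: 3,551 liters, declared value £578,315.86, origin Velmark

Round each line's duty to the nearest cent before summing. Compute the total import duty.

Line 1 (9797.72, Velmark, 2,804 liters, £641,022.44):
Base rate for 9797.72 is 33.5%.
Origin Velmark qualifies under the Velara–Velmark agreement and 9797.72 is covered: preferential rate 23.5% applies instead.
Duty = £641,022.44 × 23.5% = £150,640.27.
Line 2 (6031.60, Velmark, 3,551 liters, £578,315.86):
Base rate for 6031.60 is 13%.
Origin Velmark qualifies under the Velara–Velmark agreement and 6031.60 is covered: preferential rate 6.5% applies instead.
The additional-duty order on 6031.60 targets Ravara, not Velmark; it does not apply.
Duty = £578,315.86 × 6.5% = £37,590.53.
Total = £150,640.27 + £37,590.53 = £188,230.80.

£188,230.80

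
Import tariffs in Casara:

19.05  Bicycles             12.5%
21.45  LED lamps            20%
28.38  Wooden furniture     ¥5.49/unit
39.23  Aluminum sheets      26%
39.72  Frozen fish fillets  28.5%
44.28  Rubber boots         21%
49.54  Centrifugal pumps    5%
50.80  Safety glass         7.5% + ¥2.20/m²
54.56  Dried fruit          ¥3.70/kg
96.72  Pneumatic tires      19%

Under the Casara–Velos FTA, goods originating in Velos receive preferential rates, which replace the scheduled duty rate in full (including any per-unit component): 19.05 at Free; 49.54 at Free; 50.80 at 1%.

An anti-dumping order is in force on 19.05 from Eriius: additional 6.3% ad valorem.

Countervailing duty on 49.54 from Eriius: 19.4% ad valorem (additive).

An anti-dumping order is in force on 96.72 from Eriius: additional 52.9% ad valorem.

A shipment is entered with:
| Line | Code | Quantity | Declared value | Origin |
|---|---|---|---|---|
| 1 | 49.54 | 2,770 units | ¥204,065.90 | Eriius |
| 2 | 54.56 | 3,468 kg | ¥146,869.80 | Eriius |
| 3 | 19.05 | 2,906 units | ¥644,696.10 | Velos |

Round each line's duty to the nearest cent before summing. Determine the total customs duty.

Line 1 (49.54, Eriius, 2,770 units, ¥204,065.90):
Base rate for 49.54 is 5%.
49.54 has an FTA preferential rate, but origin Eriius is not Velos; base rate stands.
Additional duty on 49.54 from Eriius: +19.4%. Applied ad valorem rate: 5% + 19.4% = 24.4%.
Duty = ¥204,065.90 × 24.4% = ¥49,792.08.
Line 2 (54.56, Eriius, 3,468 kg, ¥146,869.80):
Base rate for 54.56 is ¥3.70/kg.
Duty = 3,468 × ¥3.70 = ¥12,831.60.
Line 3 (19.05, Velos, 2,906 units, ¥644,696.10):
Base rate for 19.05 is 12.5%.
Origin Velos qualifies under the Casara–Velos agreement and 19.05 is covered: preferential rate Free applies instead.
The additional-duty order on 19.05 targets Eriius, not Velos; it does not apply.
Duty = ¥644,696.10 × 0% = ¥0.00.
Total = ¥49,792.08 + ¥12,831.60 + ¥0.00 = ¥62,623.68.

¥62,623.68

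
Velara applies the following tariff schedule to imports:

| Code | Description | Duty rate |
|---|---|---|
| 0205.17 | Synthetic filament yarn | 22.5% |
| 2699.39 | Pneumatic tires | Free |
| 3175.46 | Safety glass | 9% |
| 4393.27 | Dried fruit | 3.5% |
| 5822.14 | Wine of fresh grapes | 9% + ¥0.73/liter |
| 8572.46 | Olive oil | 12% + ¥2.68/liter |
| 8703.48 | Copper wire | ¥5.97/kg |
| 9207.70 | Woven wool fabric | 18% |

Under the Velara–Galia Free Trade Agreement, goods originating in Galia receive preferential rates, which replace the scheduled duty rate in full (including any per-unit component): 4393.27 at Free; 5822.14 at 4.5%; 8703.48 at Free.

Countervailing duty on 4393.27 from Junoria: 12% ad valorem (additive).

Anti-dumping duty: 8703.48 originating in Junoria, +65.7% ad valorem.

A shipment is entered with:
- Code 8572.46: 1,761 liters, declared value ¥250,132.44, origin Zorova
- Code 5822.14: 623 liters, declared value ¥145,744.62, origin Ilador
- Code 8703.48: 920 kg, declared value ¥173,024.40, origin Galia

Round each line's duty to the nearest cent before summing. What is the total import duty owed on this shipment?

¥48,307.18

Line 1 (8572.46, Zorova, 1,761 liters, ¥250,132.44):
Base rate for 8572.46 is 12% + ¥2.68/liter.
Duty = ¥250,132.44 × 12% + 1,761 × ¥2.68 = ¥34,735.37.
Line 2 (5822.14, Ilador, 623 liters, ¥145,744.62):
Base rate for 5822.14 is 9% + ¥0.73/liter.
5822.14 has an FTA preferential rate, but origin Ilador is not Galia; base rate stands.
Duty = ¥145,744.62 × 9% + 623 × ¥0.73 = ¥13,571.81.
Line 3 (8703.48, Galia, 920 kg, ¥173,024.40):
Base rate for 8703.48 is ¥5.97/kg.
Origin Galia qualifies under the Velara–Galia agreement and 8703.48 is covered: preferential rate Free applies instead.
The additional-duty order on 8703.48 targets Junoria, not Galia; it does not apply.
Duty = ¥173,024.40 × 0% = ¥0.00.
Total = ¥34,735.37 + ¥13,571.81 + ¥0.00 = ¥48,307.18.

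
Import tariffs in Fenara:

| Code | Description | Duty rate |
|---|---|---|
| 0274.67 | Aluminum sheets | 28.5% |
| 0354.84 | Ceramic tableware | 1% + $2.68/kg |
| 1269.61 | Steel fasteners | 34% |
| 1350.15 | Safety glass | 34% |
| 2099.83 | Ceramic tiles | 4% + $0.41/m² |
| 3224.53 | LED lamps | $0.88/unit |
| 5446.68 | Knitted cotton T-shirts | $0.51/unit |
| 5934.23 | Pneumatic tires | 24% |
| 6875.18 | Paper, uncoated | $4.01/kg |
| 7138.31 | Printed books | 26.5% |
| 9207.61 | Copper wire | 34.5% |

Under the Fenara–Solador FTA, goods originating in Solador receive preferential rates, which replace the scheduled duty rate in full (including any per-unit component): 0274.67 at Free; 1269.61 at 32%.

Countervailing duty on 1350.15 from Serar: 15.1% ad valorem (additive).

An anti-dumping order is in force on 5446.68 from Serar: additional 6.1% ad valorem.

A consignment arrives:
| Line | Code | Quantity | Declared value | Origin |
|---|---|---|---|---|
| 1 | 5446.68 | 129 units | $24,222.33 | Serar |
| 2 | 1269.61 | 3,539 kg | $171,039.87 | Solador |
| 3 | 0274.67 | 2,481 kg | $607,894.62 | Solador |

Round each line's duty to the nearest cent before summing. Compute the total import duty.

$56,276.11

Line 1 (5446.68, Serar, 129 units, $24,222.33):
Base rate for 5446.68 is $0.51/unit.
Additional duty on 5446.68 from Serar: +6.1% ad valorem. Applied ad valorem rate = 6.1%.
Duty = $24,222.33 × 6.1% + 129 × $0.51 = $1,543.35.
Line 2 (1269.61, Solador, 3,539 kg, $171,039.87):
Base rate for 1269.61 is 34%.
Origin Solador qualifies under the Fenara–Solador agreement and 1269.61 is covered: preferential rate 32% applies instead.
Duty = $171,039.87 × 32% = $54,732.76.
Line 3 (0274.67, Solador, 2,481 kg, $607,894.62):
Base rate for 0274.67 is 28.5%.
Origin Solador qualifies under the Fenara–Solador agreement and 0274.67 is covered: preferential rate Free applies instead.
Duty = $607,894.62 × 0% = $0.00.
Total = $1,543.35 + $54,732.76 + $0.00 = $56,276.11.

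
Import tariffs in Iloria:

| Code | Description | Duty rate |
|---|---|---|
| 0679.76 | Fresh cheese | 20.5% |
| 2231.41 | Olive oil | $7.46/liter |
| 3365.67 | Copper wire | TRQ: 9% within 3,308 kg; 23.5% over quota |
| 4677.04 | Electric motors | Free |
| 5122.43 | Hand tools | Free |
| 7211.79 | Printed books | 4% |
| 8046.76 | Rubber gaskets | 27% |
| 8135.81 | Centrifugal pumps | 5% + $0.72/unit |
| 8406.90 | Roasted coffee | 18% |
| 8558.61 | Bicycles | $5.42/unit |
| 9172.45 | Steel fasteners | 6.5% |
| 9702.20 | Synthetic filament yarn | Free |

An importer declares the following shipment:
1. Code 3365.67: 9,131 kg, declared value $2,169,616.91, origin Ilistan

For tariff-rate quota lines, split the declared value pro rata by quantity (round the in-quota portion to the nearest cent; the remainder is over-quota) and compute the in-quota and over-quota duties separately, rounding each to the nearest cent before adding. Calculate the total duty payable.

Line 1 (3365.67, Ilistan, 9,131 kg, $2,169,616.91):
Code 3365.67 is under a tariff-rate quota (threshold 3,308 kg). In-quota: 3,308 kg at 9%; over-quota: 5,823 kg at 23.5%.
Pro-rata value split: in-quota = $2,169,616.91 × 3,308/9,131 = $786,013.88; over-quota = $2,169,616.91 − $786,013.88 = $1,383,603.03.
In-quota duty = $786,013.88 × 9% = $70,741.25. Over-quota duty = $1,383,603.03 × 23.5% = $325,146.71.
Line duty = $70,741.25 + $325,146.71 = $395,887.96.

$395,887.96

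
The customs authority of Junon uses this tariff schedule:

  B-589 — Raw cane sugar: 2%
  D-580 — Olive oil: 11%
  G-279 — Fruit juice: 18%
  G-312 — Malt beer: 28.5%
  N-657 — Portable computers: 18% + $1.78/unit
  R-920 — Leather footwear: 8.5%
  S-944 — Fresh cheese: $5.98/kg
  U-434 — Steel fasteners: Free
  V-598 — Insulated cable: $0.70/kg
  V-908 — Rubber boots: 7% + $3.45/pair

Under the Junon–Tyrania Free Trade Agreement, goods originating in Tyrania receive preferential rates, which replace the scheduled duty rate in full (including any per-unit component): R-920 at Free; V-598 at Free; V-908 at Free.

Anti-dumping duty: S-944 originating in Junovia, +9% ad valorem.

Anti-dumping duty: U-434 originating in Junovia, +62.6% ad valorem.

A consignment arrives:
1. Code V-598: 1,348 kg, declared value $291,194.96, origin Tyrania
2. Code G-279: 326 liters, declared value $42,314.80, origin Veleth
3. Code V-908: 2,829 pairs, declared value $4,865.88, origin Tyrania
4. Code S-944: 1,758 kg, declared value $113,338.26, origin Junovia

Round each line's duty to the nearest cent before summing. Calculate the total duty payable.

$28,329.94

Line 1 (V-598, Tyrania, 1,348 kg, $291,194.96):
Base rate for V-598 is $0.70/kg.
Origin Tyrania qualifies under the Junon–Tyrania agreement and V-598 is covered: preferential rate Free applies instead.
Duty = $291,194.96 × 0% = $0.00.
Line 2 (G-279, Veleth, 326 liters, $42,314.80):
Base rate for G-279 is 18%.
Duty = $42,314.80 × 18% = $7,616.66.
Line 3 (V-908, Tyrania, 2,829 pairs, $4,865.88):
Base rate for V-908 is 7% + $3.45/pair.
Origin Tyrania qualifies under the Junon–Tyrania agreement and V-908 is covered: preferential rate Free applies instead.
Duty = $4,865.88 × 0% = $0.00.
Line 4 (S-944, Junovia, 1,758 kg, $113,338.26):
Base rate for S-944 is $5.98/kg.
Additional duty on S-944 from Junovia: +9% ad valorem. Applied ad valorem rate = 9%.
Duty = $113,338.26 × 9% + 1,758 × $5.98 = $20,713.28.
Total = $0.00 + $7,616.66 + $0.00 + $20,713.28 = $28,329.94.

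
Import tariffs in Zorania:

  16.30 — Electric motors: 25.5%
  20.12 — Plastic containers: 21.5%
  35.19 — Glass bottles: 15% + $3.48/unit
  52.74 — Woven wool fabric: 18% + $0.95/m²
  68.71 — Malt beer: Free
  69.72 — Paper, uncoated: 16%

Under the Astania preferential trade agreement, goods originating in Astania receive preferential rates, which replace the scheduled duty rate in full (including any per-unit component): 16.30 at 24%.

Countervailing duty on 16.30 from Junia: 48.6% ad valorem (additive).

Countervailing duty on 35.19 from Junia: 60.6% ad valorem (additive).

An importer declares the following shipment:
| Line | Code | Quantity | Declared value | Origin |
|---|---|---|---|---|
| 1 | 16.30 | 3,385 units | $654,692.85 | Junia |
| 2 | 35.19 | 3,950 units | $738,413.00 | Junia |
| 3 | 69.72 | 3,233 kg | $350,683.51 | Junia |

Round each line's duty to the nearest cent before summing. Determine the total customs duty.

$1,113,222.99

Line 1 (16.30, Junia, 3,385 units, $654,692.85):
Base rate for 16.30 is 25.5%.
16.30 has an FTA preferential rate, but origin Junia is not Astania; base rate stands.
Additional duty on 16.30 from Junia: +48.6%. Applied ad valorem rate: 25.5% + 48.6% = 74.1%.
Duty = $654,692.85 × 74.1% = $485,127.40.
Line 2 (35.19, Junia, 3,950 units, $738,413.00):
Base rate for 35.19 is 15% + $3.48/unit.
Additional duty on 35.19 from Junia: +60.6%. Applied ad valorem rate: 15% + 60.6% = 75.6%.
Duty = $738,413.00 × 75.6% + 3,950 × $3.48 = $571,986.23.
Line 3 (69.72, Junia, 3,233 kg, $350,683.51):
Base rate for 69.72 is 16%.
Duty = $350,683.51 × 16% = $56,109.36.
Total = $485,127.40 + $571,986.23 + $56,109.36 = $1,113,222.99.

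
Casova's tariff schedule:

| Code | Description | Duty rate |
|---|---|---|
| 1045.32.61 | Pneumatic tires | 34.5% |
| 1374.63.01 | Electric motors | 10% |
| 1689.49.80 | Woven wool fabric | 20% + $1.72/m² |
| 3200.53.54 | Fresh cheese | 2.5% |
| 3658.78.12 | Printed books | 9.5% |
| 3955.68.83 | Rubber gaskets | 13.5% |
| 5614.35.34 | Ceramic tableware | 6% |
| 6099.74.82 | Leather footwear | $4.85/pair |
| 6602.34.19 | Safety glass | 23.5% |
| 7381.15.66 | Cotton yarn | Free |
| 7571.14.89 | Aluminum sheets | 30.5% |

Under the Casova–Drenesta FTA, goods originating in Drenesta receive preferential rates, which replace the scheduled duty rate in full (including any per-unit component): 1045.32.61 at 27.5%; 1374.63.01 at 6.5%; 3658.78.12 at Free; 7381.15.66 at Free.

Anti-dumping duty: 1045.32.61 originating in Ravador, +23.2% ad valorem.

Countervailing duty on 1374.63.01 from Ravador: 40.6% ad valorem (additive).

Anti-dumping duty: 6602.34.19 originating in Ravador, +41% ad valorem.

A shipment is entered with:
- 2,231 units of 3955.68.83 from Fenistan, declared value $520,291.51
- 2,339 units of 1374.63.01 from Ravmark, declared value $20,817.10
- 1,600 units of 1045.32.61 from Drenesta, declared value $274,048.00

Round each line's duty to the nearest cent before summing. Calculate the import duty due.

Line 1 (3955.68.83, Fenistan, 2,231 units, $520,291.51):
Base rate for 3955.68.83 is 13.5%.
Duty = $520,291.51 × 13.5% = $70,239.35.
Line 2 (1374.63.01, Ravmark, 2,339 units, $20,817.10):
Base rate for 1374.63.01 is 10%.
1374.63.01 has an FTA preferential rate, but origin Ravmark is not Drenesta; base rate stands.
The additional-duty order on 1374.63.01 targets Ravador, not Ravmark; it does not apply.
Duty = $20,817.10 × 10% = $2,081.71.
Line 3 (1045.32.61, Drenesta, 1,600 units, $274,048.00):
Base rate for 1045.32.61 is 34.5%.
Origin Drenesta qualifies under the Casova–Drenesta agreement and 1045.32.61 is covered: preferential rate 27.5% applies instead.
The additional-duty order on 1045.32.61 targets Ravador, not Drenesta; it does not apply.
Duty = $274,048.00 × 27.5% = $75,363.20.
Total = $70,239.35 + $2,081.71 + $75,363.20 = $147,684.26.

$147,684.26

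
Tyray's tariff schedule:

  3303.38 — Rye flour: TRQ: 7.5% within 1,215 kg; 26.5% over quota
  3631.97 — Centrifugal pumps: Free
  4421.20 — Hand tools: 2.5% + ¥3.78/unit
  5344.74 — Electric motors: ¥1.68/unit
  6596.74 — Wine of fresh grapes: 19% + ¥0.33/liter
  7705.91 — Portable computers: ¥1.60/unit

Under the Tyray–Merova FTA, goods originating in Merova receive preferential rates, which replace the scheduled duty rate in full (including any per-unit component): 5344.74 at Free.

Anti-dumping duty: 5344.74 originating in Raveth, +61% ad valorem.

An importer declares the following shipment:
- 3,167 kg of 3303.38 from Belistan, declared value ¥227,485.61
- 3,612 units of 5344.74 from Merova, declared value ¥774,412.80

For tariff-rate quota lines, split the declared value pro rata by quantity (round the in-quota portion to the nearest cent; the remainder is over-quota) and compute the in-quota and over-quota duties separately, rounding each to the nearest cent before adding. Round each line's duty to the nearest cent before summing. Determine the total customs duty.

Line 1 (3303.38, Belistan, 3,167 kg, ¥227,485.61):
Code 3303.38 is under a tariff-rate quota (threshold 1,215 kg). In-quota: 1,215 kg at 7.5%; over-quota: 1,952 kg at 26.5%.
Pro-rata value split: in-quota = ¥227,485.61 × 1,215/3,167 = ¥87,273.45; over-quota = ¥227,485.61 − ¥87,273.45 = ¥140,212.16.
In-quota duty = ¥87,273.45 × 7.5% = ¥6,545.51. Over-quota duty = ¥140,212.16 × 26.5% = ¥37,156.22.
Line duty = ¥6,545.51 + ¥37,156.22 = ¥43,701.73.
Line 2 (5344.74, Merova, 3,612 units, ¥774,412.80):
Base rate for 5344.74 is ¥1.68/unit.
Origin Merova qualifies under the Tyray–Merova agreement and 5344.74 is covered: preferential rate Free applies instead.
The additional-duty order on 5344.74 targets Raveth, not Merova; it does not apply.
Duty = ¥774,412.80 × 0% = ¥0.00.
Total = ¥43,701.73 + ¥0.00 = ¥43,701.73.

¥43,701.73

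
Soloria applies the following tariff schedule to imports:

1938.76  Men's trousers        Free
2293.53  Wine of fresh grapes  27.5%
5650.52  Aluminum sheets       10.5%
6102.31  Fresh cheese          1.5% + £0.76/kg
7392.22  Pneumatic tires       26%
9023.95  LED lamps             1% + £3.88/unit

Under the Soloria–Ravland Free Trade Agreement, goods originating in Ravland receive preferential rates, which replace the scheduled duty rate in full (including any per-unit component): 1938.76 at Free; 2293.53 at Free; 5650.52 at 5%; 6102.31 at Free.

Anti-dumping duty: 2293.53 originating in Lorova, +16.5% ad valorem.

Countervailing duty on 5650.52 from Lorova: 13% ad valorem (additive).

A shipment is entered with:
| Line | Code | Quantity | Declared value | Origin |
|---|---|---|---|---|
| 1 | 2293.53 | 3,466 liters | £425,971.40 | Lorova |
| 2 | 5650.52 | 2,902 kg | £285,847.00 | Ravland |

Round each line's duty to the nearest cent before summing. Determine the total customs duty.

Line 1 (2293.53, Lorova, 3,466 liters, £425,971.40):
Base rate for 2293.53 is 27.5%.
2293.53 has an FTA preferential rate, but origin Lorova is not Ravland; base rate stands.
Additional duty on 2293.53 from Lorova: +16.5%. Applied ad valorem rate: 27.5% + 16.5% = 44%.
Duty = £425,971.40 × 44% = £187,427.42.
Line 2 (5650.52, Ravland, 2,902 kg, £285,847.00):
Base rate for 5650.52 is 10.5%.
Origin Ravland qualifies under the Soloria–Ravland agreement and 5650.52 is covered: preferential rate 5% applies instead.
The additional-duty order on 5650.52 targets Lorova, not Ravland; it does not apply.
Duty = £285,847.00 × 5% = £14,292.35.
Total = £187,427.42 + £14,292.35 = £201,719.77.

£201,719.77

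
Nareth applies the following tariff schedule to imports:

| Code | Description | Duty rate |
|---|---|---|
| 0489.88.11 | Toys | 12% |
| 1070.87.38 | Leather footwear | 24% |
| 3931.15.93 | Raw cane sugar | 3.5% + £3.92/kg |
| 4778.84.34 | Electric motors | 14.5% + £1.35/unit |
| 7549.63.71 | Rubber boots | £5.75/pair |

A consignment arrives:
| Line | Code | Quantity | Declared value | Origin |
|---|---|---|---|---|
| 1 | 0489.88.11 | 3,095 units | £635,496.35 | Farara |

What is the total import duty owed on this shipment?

Line 1 (0489.88.11, Farara, 3,095 units, £635,496.35):
Base rate for 0489.88.11 is 12%.
Duty = £635,496.35 × 12% = £76,259.56.

£76,259.56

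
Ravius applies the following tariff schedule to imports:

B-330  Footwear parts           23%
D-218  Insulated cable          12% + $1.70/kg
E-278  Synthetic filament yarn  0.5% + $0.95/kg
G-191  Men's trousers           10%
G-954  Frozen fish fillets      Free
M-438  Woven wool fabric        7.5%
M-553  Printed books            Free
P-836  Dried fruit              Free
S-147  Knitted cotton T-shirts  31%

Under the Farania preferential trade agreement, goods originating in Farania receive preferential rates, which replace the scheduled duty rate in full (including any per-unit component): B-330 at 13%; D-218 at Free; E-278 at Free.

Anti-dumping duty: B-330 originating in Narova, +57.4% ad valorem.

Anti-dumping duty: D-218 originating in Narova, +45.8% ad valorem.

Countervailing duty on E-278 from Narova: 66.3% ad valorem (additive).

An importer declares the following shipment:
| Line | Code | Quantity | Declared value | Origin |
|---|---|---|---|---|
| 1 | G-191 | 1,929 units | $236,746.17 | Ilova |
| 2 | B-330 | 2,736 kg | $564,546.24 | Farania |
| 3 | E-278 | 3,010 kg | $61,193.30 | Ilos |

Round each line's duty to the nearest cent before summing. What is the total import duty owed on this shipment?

$100,231.10

Line 1 (G-191, Ilova, 1,929 units, $236,746.17):
Base rate for G-191 is 10%.
Duty = $236,746.17 × 10% = $23,674.62.
Line 2 (B-330, Farania, 2,736 kg, $564,546.24):
Base rate for B-330 is 23%.
Origin Farania qualifies under the Ravius–Farania agreement and B-330 is covered: preferential rate 13% applies instead.
The additional-duty order on B-330 targets Narova, not Farania; it does not apply.
Duty = $564,546.24 × 13% = $73,391.01.
Line 3 (E-278, Ilos, 3,010 kg, $61,193.30):
Base rate for E-278 is 0.5% + $0.95/kg.
E-278 has an FTA preferential rate, but origin Ilos is not Farania; base rate stands.
The additional-duty order on E-278 targets Narova, not Ilos; it does not apply.
Duty = $61,193.30 × 0.5% + 3,010 × $0.95 = $3,165.47.
Total = $23,674.62 + $73,391.01 + $3,165.47 = $100,231.10.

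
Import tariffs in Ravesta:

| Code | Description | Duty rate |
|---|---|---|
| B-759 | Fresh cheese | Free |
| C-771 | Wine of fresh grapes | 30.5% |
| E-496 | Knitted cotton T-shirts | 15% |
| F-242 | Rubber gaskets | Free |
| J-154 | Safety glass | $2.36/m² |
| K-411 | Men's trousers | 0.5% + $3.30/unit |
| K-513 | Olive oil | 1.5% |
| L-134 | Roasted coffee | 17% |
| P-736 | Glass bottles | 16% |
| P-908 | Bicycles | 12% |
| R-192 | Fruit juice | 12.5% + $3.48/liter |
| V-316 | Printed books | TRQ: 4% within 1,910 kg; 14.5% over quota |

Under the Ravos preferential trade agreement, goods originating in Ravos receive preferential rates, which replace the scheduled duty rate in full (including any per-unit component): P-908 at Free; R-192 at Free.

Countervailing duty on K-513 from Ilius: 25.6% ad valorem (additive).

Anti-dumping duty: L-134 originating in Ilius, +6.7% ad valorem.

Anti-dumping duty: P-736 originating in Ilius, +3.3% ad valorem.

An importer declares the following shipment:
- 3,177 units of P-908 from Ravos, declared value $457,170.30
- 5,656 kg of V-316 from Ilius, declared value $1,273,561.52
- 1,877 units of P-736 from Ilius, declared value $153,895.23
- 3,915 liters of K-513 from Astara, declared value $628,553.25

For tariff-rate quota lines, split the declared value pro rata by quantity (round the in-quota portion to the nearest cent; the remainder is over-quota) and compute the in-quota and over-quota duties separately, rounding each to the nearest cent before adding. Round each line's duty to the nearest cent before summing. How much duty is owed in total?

Line 1 (P-908, Ravos, 3,177 units, $457,170.30):
Base rate for P-908 is 12%.
Origin Ravos qualifies under the Ravesta–Ravos agreement and P-908 is covered: preferential rate Free applies instead.
Duty = $457,170.30 × 0% = $0.00.
Line 2 (V-316, Ilius, 5,656 kg, $1,273,561.52):
Code V-316 is under a tariff-rate quota (threshold 1,910 kg). In-quota: 1,910 kg at 4%; over-quota: 3,746 kg at 14.5%.
Pro-rata value split: in-quota = $1,273,561.52 × 1,910/5,656 = $430,074.70; over-quota = $1,273,561.52 − $430,074.70 = $843,486.82.
In-quota duty = $430,074.70 × 4% = $17,202.99. Over-quota duty = $843,486.82 × 14.5% = $122,305.59.
Line duty = $17,202.99 + $122,305.59 = $139,508.58.
Line 3 (P-736, Ilius, 1,877 units, $153,895.23):
Base rate for P-736 is 16%.
Additional duty on P-736 from Ilius: +3.3%. Applied ad valorem rate: 16% + 3.3% = 19.3%.
Duty = $153,895.23 × 19.3% = $29,701.78.
Line 4 (K-513, Astara, 3,915 liters, $628,553.25):
Base rate for K-513 is 1.5%.
The additional-duty order on K-513 targets Ilius, not Astara; it does not apply.
Duty = $628,553.25 × 1.5% = $9,428.30.
Total = $0.00 + $139,508.58 + $29,701.78 + $9,428.30 = $178,638.66.

$178,638.66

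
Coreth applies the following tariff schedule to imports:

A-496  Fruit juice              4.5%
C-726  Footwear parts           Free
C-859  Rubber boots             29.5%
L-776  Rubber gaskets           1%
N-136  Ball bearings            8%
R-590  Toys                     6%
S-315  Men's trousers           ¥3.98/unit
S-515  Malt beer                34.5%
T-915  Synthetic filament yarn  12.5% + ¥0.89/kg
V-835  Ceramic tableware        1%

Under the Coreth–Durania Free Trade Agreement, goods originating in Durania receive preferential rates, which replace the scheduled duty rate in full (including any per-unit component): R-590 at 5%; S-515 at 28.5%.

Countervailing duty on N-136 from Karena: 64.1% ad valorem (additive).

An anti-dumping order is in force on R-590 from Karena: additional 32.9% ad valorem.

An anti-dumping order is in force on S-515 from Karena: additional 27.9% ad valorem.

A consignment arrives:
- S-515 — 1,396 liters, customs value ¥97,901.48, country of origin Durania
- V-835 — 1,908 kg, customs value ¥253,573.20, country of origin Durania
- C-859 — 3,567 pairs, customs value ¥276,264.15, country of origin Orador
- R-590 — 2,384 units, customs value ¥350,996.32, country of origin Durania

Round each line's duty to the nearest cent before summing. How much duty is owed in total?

¥129,485.39

Line 1 (S-515, Durania, 1,396 liters, ¥97,901.48):
Base rate for S-515 is 34.5%.
Origin Durania qualifies under the Coreth–Durania agreement and S-515 is covered: preferential rate 28.5% applies instead.
The additional-duty order on S-515 targets Karena, not Durania; it does not apply.
Duty = ¥97,901.48 × 28.5% = ¥27,901.92.
Line 2 (V-835, Durania, 1,908 kg, ¥253,573.20):
Base rate for V-835 is 1%.
Origin Durania is the FTA partner but V-835 is not on the preference list; base rate stands.
Duty = ¥253,573.20 × 1% = ¥2,535.73.
Line 3 (C-859, Orador, 3,567 pairs, ¥276,264.15):
Base rate for C-859 is 29.5%.
Duty = ¥276,264.15 × 29.5% = ¥81,497.92.
Line 4 (R-590, Durania, 2,384 units, ¥350,996.32):
Base rate for R-590 is 6%.
Origin Durania qualifies under the Coreth–Durania agreement and R-590 is covered: preferential rate 5% applies instead.
The additional-duty order on R-590 targets Karena, not Durania; it does not apply.
Duty = ¥350,996.32 × 5% = ¥17,549.82.
Total = ¥27,901.92 + ¥2,535.73 + ¥81,497.92 + ¥17,549.82 = ¥129,485.39.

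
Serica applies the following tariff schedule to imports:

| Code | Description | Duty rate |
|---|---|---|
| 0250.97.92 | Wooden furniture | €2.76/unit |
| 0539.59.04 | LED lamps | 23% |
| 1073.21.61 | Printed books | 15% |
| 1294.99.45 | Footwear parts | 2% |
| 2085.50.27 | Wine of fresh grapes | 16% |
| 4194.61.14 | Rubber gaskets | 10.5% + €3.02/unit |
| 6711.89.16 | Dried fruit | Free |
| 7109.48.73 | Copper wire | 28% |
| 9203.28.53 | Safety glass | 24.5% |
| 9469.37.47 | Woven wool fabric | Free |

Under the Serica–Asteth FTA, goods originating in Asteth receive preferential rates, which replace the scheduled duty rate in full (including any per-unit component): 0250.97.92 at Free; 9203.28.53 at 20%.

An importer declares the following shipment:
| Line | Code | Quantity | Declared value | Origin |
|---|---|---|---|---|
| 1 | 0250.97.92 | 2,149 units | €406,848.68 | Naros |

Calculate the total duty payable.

Line 1 (0250.97.92, Naros, 2,149 units, €406,848.68):
Base rate for 0250.97.92 is €2.76/unit.
0250.97.92 has an FTA preferential rate, but origin Naros is not Asteth; base rate stands.
Duty = 2,149 × €2.76 = €5,931.24.

€5,931.24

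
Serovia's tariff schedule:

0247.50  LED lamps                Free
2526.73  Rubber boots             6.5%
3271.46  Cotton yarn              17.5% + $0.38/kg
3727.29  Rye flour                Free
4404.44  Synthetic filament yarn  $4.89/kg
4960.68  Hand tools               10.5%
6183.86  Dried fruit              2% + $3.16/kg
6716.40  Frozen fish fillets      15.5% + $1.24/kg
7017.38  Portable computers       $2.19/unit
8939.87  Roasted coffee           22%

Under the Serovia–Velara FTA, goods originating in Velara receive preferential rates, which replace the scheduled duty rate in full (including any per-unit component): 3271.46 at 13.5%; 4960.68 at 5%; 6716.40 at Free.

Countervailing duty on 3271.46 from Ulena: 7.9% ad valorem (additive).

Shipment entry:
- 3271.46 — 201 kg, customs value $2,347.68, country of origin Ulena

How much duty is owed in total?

Line 1 (3271.46, Ulena, 201 kg, $2,347.68):
Base rate for 3271.46 is 17.5% + $0.38/kg.
3271.46 has an FTA preferential rate, but origin Ulena is not Velara; base rate stands.
Additional duty on 3271.46 from Ulena: +7.9%. Applied ad valorem rate: 17.5% + 7.9% = 25.4%.
Duty = $2,347.68 × 25.4% + 201 × $0.38 = $672.69.

$672.69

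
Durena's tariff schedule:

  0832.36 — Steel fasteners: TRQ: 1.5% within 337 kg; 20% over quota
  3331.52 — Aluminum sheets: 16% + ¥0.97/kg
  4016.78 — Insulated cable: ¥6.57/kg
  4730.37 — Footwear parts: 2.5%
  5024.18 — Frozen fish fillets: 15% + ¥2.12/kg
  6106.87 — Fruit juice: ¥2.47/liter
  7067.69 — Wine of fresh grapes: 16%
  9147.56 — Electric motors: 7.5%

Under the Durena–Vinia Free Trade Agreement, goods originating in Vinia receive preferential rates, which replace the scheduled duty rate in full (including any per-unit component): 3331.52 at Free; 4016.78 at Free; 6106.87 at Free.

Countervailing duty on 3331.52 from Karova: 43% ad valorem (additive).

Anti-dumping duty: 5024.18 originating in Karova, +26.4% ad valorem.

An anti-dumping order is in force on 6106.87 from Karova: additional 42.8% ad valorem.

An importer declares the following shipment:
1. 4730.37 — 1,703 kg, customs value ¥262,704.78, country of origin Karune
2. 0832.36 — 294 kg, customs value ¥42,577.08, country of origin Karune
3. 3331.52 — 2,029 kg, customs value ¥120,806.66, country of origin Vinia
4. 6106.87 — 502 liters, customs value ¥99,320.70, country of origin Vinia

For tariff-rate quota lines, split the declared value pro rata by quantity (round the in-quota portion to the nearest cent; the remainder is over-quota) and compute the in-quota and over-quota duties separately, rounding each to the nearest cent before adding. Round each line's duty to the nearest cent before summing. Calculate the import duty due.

Line 1 (4730.37, Karune, 1,703 kg, ¥262,704.78):
Base rate for 4730.37 is 2.5%.
Duty = ¥262,704.78 × 2.5% = ¥6,567.62.
Line 2 (0832.36, Karune, 294 kg, ¥42,577.08):
Code 0832.36 is under a tariff-rate quota (threshold 337 kg). Quantity 294 kg is within the quota, so the in-quota rate 1.5% applies to the full value.
Duty = ¥42,577.08 × 1.5% = ¥638.66.
Line 3 (3331.52, Vinia, 2,029 kg, ¥120,806.66):
Base rate for 3331.52 is 16% + ¥0.97/kg.
Origin Vinia qualifies under the Durena–Vinia agreement and 3331.52 is covered: preferential rate Free applies instead.
The additional-duty order on 3331.52 targets Karova, not Vinia; it does not apply.
Duty = ¥120,806.66 × 0% = ¥0.00.
Line 4 (6106.87, Vinia, 502 liters, ¥99,320.70):
Base rate for 6106.87 is ¥2.47/liter.
Origin Vinia qualifies under the Durena–Vinia agreement and 6106.87 is covered: preferential rate Free applies instead.
The additional-duty order on 6106.87 targets Karova, not Vinia; it does not apply.
Duty = ¥99,320.70 × 0% = ¥0.00.
Total = ¥6,567.62 + ¥638.66 + ¥0.00 + ¥0.00 = ¥7,206.28.

¥7,206.28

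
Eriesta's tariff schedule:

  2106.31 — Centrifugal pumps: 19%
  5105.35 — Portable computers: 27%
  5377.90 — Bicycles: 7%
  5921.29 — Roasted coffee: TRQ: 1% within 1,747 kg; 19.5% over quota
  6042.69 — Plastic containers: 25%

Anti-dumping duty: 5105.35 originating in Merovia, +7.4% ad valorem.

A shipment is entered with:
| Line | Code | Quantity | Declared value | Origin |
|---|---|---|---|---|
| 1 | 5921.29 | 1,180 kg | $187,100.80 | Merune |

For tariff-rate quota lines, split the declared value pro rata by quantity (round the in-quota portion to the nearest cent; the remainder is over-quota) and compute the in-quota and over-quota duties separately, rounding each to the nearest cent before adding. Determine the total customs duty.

$1,871.01

Line 1 (5921.29, Merune, 1,180 kg, $187,100.80):
Code 5921.29 is under a tariff-rate quota (threshold 1,747 kg). Quantity 1,180 kg is within the quota, so the in-quota rate 1% applies to the full value.
Duty = $187,100.80 × 1% = $1,871.01.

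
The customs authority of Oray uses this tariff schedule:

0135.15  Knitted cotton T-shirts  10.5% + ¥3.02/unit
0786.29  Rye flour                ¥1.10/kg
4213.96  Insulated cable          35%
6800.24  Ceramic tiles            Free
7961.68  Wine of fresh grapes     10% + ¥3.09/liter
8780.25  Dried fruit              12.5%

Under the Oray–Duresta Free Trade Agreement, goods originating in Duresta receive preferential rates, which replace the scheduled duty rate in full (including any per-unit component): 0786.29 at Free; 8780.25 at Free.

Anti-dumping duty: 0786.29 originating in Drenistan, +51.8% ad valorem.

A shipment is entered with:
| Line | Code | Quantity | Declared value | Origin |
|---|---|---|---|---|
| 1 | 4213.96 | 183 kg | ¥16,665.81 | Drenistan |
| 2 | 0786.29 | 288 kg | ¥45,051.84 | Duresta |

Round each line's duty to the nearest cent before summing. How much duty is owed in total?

Line 1 (4213.96, Drenistan, 183 kg, ¥16,665.81):
Base rate for 4213.96 is 35%.
Duty = ¥16,665.81 × 35% = ¥5,833.03.
Line 2 (0786.29, Duresta, 288 kg, ¥45,051.84):
Base rate for 0786.29 is ¥1.10/kg.
Origin Duresta qualifies under the Oray–Duresta agreement and 0786.29 is covered: preferential rate Free applies instead.
The additional-duty order on 0786.29 targets Drenistan, not Duresta; it does not apply.
Duty = ¥45,051.84 × 0% = ¥0.00.
Total = ¥5,833.03 + ¥0.00 = ¥5,833.03.

¥5,833.03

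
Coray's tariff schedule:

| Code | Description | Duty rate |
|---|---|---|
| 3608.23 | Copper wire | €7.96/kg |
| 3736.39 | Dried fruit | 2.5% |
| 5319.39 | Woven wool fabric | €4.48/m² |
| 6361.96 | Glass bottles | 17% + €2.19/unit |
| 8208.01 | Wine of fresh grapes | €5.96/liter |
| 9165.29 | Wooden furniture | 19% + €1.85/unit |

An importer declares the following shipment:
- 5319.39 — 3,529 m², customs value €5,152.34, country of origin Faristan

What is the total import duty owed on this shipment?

€15,809.92

Line 1 (5319.39, Faristan, 3,529 m², €5,152.34):
Base rate for 5319.39 is €4.48/m².
Duty = 3,529 × €4.48 = €15,809.92.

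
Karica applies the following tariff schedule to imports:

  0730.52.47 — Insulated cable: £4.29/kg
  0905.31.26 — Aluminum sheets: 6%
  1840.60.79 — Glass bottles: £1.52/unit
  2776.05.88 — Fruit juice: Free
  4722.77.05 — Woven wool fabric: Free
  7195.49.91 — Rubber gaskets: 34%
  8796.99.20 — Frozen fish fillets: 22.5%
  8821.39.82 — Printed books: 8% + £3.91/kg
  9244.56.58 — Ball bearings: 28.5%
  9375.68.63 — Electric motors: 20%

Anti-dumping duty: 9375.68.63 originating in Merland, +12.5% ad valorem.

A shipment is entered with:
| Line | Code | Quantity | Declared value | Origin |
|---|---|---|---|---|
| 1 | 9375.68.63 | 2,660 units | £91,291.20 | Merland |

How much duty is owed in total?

Line 1 (9375.68.63, Merland, 2,660 units, £91,291.20):
Base rate for 9375.68.63 is 20%.
Additional duty on 9375.68.63 from Merland: +12.5%. Applied ad valorem rate: 20% + 12.5% = 32.5%.
Duty = £91,291.20 × 32.5% = £29,669.64.

£29,669.64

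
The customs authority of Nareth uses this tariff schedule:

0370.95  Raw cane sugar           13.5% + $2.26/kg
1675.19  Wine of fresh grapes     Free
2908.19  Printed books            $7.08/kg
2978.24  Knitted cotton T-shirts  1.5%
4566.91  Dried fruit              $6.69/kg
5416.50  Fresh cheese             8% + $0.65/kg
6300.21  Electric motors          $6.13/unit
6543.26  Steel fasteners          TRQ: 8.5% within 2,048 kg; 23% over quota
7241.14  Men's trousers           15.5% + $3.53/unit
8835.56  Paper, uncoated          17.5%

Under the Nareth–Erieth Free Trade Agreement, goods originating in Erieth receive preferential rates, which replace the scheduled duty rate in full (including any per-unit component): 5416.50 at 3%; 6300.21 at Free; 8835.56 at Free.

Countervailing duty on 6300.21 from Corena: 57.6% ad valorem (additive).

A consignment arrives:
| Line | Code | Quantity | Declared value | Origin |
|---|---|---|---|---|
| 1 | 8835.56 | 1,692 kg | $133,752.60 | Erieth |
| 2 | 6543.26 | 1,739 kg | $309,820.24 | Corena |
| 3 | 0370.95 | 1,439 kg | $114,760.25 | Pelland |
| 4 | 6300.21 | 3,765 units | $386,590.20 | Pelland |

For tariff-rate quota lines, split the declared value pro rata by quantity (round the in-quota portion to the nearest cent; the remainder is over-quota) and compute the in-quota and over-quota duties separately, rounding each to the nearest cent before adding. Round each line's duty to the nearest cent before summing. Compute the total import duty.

Line 1 (8835.56, Erieth, 1,692 kg, $133,752.60):
Base rate for 8835.56 is 17.5%.
Origin Erieth qualifies under the Nareth–Erieth agreement and 8835.56 is covered: preferential rate Free applies instead.
Duty = $133,752.60 × 0% = $0.00.
Line 2 (6543.26, Corena, 1,739 kg, $309,820.24):
Code 6543.26 is under a tariff-rate quota (threshold 2,048 kg). Quantity 1,739 kg is within the quota, so the in-quota rate 8.5% applies to the full value.
Duty = $309,820.24 × 8.5% = $26,334.72.
Line 3 (0370.95, Pelland, 1,439 kg, $114,760.25):
Base rate for 0370.95 is 13.5% + $2.26/kg.
Duty = $114,760.25 × 13.5% + 1,439 × $2.26 = $18,744.77.
Line 4 (6300.21, Pelland, 3,765 units, $386,590.20):
Base rate for 6300.21 is $6.13/unit.
6300.21 has an FTA preferential rate, but origin Pelland is not Erieth; base rate stands.
The additional-duty order on 6300.21 targets Corena, not Pelland; it does not apply.
Duty = 3,765 × $6.13 = $23,079.45.
Total = $0.00 + $26,334.72 + $18,744.77 + $23,079.45 = $68,158.94.

$68,158.94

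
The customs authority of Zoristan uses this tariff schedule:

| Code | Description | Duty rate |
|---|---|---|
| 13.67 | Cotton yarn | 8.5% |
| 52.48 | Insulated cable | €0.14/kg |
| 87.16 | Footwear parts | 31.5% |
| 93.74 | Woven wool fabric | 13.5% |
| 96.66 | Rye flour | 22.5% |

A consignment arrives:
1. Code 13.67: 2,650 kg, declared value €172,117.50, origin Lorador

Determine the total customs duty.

€14,629.99

Line 1 (13.67, Lorador, 2,650 kg, €172,117.50):
Base rate for 13.67 is 8.5%.
Duty = €172,117.50 × 8.5% = €14,629.99.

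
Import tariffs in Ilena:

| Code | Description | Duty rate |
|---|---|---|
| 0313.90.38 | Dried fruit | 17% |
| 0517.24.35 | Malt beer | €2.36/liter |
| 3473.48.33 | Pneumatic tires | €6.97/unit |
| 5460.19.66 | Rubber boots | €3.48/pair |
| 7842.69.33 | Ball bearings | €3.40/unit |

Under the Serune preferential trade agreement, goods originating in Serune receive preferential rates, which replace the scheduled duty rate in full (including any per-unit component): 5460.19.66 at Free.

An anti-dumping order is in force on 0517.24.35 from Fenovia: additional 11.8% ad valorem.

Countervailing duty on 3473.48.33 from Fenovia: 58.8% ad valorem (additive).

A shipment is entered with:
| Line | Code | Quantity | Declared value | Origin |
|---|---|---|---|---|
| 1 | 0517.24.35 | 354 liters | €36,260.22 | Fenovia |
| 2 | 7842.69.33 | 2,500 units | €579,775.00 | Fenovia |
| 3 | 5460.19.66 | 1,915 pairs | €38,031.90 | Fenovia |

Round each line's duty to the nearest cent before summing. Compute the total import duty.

€20,278.35

Line 1 (0517.24.35, Fenovia, 354 liters, €36,260.22):
Base rate for 0517.24.35 is €2.36/liter.
Additional duty on 0517.24.35 from Fenovia: +11.8% ad valorem. Applied ad valorem rate = 11.8%.
Duty = €36,260.22 × 11.8% + 354 × €2.36 = €5,114.15.
Line 2 (7842.69.33, Fenovia, 2,500 units, €579,775.00):
Base rate for 7842.69.33 is €3.40/unit.
Duty = 2,500 × €3.40 = €8,500.00.
Line 3 (5460.19.66, Fenovia, 1,915 pairs, €38,031.90):
Base rate for 5460.19.66 is €3.48/pair.
5460.19.66 has an FTA preferential rate, but origin Fenovia is not Serune; base rate stands.
Duty = 1,915 × €3.48 = €6,664.20.
Total = €5,114.15 + €8,500.00 + €6,664.20 = €20,278.35.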